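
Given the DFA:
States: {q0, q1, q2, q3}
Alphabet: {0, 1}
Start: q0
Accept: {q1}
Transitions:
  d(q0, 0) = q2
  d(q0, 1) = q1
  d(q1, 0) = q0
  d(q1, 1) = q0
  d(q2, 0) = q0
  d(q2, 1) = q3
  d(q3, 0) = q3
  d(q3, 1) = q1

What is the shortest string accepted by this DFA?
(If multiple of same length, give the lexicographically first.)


BFS by string length (lex-first path to each state shown):
  len 0: q0<-""
  len 1: q1<-"1", q2<-"0"
Found accept state at length 1.

"1"


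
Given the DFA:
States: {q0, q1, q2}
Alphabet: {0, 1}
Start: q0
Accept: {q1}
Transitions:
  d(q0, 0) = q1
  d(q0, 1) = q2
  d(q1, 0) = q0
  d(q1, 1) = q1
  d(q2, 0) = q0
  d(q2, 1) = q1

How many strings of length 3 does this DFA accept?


Enumerating all length-3 strings:
  "000" -> q1 [accept]
  "001" -> q2 [reject]
  "010" -> q0 [reject]
  "011" -> q1 [accept]
  "100" -> q1 [accept]
  "101" -> q2 [reject]
  "110" -> q0 [reject]
  "111" -> q1 [accept]

4 out of 8


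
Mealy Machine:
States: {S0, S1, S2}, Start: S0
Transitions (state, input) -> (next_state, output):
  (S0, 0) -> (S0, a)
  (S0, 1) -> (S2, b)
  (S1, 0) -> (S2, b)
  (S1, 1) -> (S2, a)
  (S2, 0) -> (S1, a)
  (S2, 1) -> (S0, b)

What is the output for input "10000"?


Step-by-step:
  (S0, 1) -> (S2, b)
  (S2, 0) -> (S1, a)
  (S1, 0) -> (S2, b)
  (S2, 0) -> (S1, a)
  (S1, 0) -> (S2, b)

"babab"


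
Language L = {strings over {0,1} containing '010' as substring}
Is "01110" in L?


'010' does not occur

No, "01110" is not in L


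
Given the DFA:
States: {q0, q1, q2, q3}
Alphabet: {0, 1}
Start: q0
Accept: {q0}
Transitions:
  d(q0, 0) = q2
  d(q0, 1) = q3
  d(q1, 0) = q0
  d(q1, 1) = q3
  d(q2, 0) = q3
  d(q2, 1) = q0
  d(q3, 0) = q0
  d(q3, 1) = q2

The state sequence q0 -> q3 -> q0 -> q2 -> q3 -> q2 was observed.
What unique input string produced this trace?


Trace back each transition to find the symbol:
  q0 --[1]--> q3
  q3 --[0]--> q0
  q0 --[0]--> q2
  q2 --[0]--> q3
  q3 --[1]--> q2

"10001"


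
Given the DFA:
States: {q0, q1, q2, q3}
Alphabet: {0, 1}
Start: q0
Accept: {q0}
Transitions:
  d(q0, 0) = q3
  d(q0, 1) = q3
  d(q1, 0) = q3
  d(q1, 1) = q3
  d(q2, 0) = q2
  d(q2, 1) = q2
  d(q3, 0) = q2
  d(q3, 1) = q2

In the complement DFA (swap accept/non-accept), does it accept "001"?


Trace: q0 -> q3 -> q2 -> q2
Final: q2
Original accept: {q0}
Complement: q2 is not in original accept

Yes, complement accepts (original rejects)


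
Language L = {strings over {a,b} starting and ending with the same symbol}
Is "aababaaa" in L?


first = 'a', last = 'a'

Yes, "aababaaa" is in L


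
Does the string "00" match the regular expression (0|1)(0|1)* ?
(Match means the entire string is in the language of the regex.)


|string| = 2; first = '0'; last = '0'

Yes, "00" matches (0|1)(0|1)*


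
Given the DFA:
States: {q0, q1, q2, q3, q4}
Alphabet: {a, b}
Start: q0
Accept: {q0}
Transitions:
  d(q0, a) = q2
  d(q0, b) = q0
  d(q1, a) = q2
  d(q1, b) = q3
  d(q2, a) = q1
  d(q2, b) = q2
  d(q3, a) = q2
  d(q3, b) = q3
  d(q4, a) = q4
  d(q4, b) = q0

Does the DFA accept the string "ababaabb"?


Trace: q0 -> q2 -> q2 -> q1 -> q3 -> q2 -> q1 -> q3 -> q3
Final state: q3
Accept states: {q0}

No, rejected (final state q3 is not an accept state)


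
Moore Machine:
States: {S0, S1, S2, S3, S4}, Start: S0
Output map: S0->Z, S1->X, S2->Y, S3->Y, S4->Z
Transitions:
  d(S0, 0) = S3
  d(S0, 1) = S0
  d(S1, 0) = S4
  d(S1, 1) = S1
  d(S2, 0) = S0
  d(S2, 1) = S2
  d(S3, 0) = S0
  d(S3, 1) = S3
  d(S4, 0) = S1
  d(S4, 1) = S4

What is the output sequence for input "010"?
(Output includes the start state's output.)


Start: S0 (output Z)
  --0--> S3 (output Y)
  --1--> S3 (output Y)
  --0--> S0 (output Z)

"ZYYZ"


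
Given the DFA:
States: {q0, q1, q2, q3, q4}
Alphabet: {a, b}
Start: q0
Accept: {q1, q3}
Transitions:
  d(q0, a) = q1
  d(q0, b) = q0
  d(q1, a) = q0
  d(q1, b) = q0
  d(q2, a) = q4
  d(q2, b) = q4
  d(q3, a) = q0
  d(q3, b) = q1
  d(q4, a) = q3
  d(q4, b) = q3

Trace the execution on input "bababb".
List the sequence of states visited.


Input: bababb
d(q0, b) = q0
d(q0, a) = q1
d(q1, b) = q0
d(q0, a) = q1
d(q1, b) = q0
d(q0, b) = q0


q0 -> q0 -> q1 -> q0 -> q1 -> q0 -> q0


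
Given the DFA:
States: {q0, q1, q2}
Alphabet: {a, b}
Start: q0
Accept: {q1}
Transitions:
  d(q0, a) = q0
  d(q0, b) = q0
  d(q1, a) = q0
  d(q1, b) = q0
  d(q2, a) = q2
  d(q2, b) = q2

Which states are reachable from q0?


BFS from q0:
  layer 0: {q0}

{q0}


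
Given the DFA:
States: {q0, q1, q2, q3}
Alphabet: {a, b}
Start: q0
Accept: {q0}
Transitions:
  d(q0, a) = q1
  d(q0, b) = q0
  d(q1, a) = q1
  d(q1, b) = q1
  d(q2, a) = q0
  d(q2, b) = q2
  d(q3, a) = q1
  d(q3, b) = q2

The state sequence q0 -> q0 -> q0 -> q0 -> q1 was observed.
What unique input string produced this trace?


Trace back each transition to find the symbol:
  q0 --[b]--> q0
  q0 --[b]--> q0
  q0 --[b]--> q0
  q0 --[a]--> q1

"bbba"


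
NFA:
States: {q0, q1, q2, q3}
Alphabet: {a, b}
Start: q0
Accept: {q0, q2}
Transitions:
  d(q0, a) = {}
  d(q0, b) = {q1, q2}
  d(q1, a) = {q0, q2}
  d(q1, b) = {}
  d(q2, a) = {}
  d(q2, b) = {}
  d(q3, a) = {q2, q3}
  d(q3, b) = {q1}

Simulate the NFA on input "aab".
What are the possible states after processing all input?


Start: {q0}
  --a--> {}
  --a--> {}
  --b--> {}

{} (empty set, no valid transitions)


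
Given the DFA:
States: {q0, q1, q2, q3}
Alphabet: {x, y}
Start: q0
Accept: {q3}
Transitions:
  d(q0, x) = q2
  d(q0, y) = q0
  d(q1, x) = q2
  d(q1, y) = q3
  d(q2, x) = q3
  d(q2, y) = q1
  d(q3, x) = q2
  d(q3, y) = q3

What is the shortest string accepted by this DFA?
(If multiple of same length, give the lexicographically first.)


BFS by string length (lex-first path to each state shown):
  len 0: q0<-""
  len 1: q0<-"y", q2<-"x"
  len 2: q0<-"yy", q1<-"xy", q2<-"yx", q3<-"xx"
Found accept state at length 2.

"xx"


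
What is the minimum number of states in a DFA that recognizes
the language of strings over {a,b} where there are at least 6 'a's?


States: count = 0, 1, ..., 5, and a final '>= 6' state.
Total: 6 + 1 = 7. Accept = '>= 6' state.

7


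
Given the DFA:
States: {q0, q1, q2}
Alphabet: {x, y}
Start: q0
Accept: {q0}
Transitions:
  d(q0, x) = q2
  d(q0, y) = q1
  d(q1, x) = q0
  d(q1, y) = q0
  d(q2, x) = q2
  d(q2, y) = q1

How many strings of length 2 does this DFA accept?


Enumerating all length-2 strings:
  "xx" -> q2 [reject]
  "xy" -> q1 [reject]
  "yx" -> q0 [accept]
  "yy" -> q0 [accept]

2 out of 4


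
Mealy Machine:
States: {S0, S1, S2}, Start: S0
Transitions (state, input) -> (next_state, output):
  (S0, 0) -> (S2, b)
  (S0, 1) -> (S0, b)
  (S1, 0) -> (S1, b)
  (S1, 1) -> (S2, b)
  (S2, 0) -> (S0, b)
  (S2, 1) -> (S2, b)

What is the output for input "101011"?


Step-by-step:
  (S0, 1) -> (S0, b)
  (S0, 0) -> (S2, b)
  (S2, 1) -> (S2, b)
  (S2, 0) -> (S0, b)
  (S0, 1) -> (S0, b)
  (S0, 1) -> (S0, b)

"bbbbbb"


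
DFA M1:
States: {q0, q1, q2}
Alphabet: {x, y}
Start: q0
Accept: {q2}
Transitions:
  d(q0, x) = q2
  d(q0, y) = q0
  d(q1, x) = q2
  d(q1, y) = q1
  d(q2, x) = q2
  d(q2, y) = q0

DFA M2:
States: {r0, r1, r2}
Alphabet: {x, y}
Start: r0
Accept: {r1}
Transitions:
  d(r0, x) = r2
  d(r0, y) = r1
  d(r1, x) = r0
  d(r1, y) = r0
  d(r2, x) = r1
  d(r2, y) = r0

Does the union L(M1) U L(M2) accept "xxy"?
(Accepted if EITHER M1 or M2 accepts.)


M1: final=q0 accepted=False
M2: final=r0 accepted=False

No, union rejects (neither accepts)


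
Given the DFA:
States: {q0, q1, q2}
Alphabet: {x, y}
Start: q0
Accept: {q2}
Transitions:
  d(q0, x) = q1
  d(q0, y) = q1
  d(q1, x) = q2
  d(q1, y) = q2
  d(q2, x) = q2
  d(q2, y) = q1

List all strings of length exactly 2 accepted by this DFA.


All strings of length 2: 4 total
Accepted: 4

"xx", "xy", "yx", "yy"


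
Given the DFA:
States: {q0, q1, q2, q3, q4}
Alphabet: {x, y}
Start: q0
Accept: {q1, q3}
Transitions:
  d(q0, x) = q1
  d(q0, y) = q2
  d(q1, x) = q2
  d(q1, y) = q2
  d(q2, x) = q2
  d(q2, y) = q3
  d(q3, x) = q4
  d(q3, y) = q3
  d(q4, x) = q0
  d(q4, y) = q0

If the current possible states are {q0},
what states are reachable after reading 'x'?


Apply transition on 'x' from each current state:
  d(q0, x) = q1

{q1}


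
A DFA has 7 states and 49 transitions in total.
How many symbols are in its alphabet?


Each state has exactly one transition per symbol.
|alphabet| = transitions / states = 49 / 7 = 7

7


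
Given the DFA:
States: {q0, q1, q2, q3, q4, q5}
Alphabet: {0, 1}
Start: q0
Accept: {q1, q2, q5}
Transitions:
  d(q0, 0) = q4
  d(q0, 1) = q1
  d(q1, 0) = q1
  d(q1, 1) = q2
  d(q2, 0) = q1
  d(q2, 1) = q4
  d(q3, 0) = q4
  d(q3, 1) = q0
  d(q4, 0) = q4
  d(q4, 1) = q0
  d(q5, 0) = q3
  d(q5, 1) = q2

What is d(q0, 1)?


Looking up transition d(q0, 1)

q1


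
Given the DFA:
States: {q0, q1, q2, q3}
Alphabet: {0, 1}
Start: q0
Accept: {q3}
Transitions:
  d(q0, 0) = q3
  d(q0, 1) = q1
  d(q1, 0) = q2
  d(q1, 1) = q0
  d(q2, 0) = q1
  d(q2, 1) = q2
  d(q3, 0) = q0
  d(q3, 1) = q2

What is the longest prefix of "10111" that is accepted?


Run the DFA, marking each prefix where the state is accepting:
  "" -> q0 [reject]
  "1" -> q1 [reject]
  "10" -> q2 [reject]
  "101" -> q2 [reject]
  "1011" -> q2 [reject]
  "10111" -> q2 [reject]

No prefix is accepted


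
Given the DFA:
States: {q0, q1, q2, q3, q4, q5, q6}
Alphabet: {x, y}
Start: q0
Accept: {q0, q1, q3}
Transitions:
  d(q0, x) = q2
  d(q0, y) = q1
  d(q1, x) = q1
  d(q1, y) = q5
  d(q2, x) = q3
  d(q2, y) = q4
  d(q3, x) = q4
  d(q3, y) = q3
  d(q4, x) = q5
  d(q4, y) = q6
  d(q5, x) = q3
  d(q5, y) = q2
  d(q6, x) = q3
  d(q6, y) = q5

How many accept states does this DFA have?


Accept states listed: {q0, q1, q3}
Counting: q0(1) q1(2) q3(3)

3


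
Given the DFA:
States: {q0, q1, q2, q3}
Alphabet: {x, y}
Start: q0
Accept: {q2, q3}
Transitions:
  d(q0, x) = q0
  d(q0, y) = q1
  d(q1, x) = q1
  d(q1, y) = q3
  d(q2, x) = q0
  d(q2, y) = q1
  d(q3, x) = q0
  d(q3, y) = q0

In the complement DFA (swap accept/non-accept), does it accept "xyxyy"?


Trace: q0 -> q0 -> q1 -> q1 -> q3 -> q0
Final: q0
Original accept: {q2, q3}
Complement: q0 is not in original accept

Yes, complement accepts (original rejects)


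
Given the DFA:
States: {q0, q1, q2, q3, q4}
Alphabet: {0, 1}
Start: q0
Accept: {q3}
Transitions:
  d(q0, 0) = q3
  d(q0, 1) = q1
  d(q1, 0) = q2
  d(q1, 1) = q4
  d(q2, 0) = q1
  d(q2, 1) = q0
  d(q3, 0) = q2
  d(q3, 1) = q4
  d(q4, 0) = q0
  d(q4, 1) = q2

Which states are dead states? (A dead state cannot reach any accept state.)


Forward reachability from each state:
  q0 -> reaches accept state q3 (live)
  q1 -> reaches accept state q3 (live)
  q2 -> reaches accept state q3 (live)
  q3 -> reaches accept state q3 (live)
  q4 -> reaches accept state q3 (live)

None (all states can reach an accept state)


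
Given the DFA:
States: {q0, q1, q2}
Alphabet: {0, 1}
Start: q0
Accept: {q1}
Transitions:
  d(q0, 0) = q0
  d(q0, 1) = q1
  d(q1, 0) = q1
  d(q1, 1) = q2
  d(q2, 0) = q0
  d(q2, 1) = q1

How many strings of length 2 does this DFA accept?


Enumerating all length-2 strings:
  "00" -> q0 [reject]
  "01" -> q1 [accept]
  "10" -> q1 [accept]
  "11" -> q2 [reject]

2 out of 4


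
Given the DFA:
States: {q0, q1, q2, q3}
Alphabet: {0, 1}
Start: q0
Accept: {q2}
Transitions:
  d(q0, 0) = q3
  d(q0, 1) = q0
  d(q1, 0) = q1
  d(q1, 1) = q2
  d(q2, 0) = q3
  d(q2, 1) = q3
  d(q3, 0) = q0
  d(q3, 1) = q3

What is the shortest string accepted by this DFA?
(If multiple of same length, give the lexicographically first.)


BFS by string length (lex-first path to each state shown):
  len 0: q0<-""
  len 1: q0<-"1", q3<-"0"
  len 2: q0<-"00", q3<-"01"
  len 3: q0<-"001", q3<-"000"
  len 4: q0<-"0000", q3<-"0001"
  len 5: q0<-"00001", q3<-"00000"
  len 6: q0<-"000000", q3<-"000001"
  len 7: q0<-"0000001", q3<-"0000000"
  len 8: q0<-"00000000", q3<-"00000001"

No string accepted (empty language)


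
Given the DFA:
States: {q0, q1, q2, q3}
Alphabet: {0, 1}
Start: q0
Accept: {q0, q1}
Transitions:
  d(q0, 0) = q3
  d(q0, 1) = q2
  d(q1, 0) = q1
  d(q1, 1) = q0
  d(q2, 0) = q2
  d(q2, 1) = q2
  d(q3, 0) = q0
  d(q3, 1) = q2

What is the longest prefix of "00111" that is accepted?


Run the DFA, marking each prefix where the state is accepting:
  "" -> q0 [accept]
  "0" -> q3 [reject]
  "00" -> q0 [accept]
  "001" -> q2 [reject]
  "0011" -> q2 [reject]
  "00111" -> q2 [reject]

"00"


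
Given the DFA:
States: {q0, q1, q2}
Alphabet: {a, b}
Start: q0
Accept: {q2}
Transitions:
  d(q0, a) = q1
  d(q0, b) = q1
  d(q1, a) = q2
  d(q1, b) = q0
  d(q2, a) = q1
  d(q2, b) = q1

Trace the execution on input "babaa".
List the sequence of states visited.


Input: babaa
d(q0, b) = q1
d(q1, a) = q2
d(q2, b) = q1
d(q1, a) = q2
d(q2, a) = q1


q0 -> q1 -> q2 -> q1 -> q2 -> q1


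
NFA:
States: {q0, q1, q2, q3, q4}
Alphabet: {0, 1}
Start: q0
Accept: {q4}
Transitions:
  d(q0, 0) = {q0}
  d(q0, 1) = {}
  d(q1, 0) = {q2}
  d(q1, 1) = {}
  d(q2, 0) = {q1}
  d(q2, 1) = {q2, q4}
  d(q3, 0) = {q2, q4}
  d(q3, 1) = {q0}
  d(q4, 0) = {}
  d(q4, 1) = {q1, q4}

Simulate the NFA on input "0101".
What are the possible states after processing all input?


Start: {q0}
  --0--> {q0}
  --1--> {}
  --0--> {}
  --1--> {}

{} (empty set, no valid transitions)


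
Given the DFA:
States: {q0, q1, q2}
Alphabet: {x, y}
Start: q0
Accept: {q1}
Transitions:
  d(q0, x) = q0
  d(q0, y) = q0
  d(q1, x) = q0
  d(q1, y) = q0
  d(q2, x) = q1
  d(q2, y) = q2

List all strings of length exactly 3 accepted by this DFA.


All strings of length 3: 8 total
Accepted: 0

None


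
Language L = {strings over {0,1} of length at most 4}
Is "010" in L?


length = 3

Yes, "010" is in L


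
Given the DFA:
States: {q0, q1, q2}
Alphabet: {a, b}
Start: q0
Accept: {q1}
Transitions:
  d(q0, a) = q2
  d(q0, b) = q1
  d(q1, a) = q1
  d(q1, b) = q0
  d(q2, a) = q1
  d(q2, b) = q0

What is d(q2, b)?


Looking up transition d(q2, b)

q0


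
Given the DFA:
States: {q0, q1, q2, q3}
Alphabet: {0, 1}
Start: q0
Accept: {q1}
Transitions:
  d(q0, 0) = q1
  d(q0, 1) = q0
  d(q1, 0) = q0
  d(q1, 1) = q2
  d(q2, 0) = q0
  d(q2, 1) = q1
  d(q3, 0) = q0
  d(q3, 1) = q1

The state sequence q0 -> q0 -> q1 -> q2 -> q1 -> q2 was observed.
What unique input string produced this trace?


Trace back each transition to find the symbol:
  q0 --[1]--> q0
  q0 --[0]--> q1
  q1 --[1]--> q2
  q2 --[1]--> q1
  q1 --[1]--> q2

"10111"


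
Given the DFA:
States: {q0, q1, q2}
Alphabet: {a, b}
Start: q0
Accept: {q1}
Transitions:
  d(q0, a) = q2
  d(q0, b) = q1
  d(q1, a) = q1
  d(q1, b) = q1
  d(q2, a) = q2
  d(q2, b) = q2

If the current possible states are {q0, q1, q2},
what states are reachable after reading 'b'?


Apply transition on 'b' from each current state:
  d(q0, b) = q1
  d(q1, b) = q1
  d(q2, b) = q2

{q1, q2}


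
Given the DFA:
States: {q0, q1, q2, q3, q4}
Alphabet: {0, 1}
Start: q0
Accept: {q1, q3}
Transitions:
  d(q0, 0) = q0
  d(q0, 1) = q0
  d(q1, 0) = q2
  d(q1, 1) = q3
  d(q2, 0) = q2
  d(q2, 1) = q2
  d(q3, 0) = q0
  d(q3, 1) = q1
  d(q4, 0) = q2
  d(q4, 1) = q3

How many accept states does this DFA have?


Accept states listed: {q1, q3}
Counting: q1(1) q3(2)

2


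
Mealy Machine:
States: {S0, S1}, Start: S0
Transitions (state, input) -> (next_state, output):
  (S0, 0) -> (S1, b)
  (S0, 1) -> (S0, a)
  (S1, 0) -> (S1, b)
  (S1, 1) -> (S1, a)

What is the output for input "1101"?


Step-by-step:
  (S0, 1) -> (S0, a)
  (S0, 1) -> (S0, a)
  (S0, 0) -> (S1, b)
  (S1, 1) -> (S1, a)

"aaba"


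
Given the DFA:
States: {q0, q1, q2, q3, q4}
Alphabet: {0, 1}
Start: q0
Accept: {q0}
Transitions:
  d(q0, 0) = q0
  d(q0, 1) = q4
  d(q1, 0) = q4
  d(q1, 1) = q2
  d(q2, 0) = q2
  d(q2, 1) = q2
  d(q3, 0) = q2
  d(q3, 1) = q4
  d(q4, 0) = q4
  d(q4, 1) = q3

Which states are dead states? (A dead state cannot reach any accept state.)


Forward reachability from each state:
  q0 -> reaches accept state q0 (live)
  q1 -> reaches {q1, q2, q3, q4}, no accept state (dead)
  q2 -> reaches {q2}, no accept state (dead)
  q3 -> reaches {q2, q3, q4}, no accept state (dead)
  q4 -> reaches {q2, q3, q4}, no accept state (dead)

{q1, q2, q3, q4}


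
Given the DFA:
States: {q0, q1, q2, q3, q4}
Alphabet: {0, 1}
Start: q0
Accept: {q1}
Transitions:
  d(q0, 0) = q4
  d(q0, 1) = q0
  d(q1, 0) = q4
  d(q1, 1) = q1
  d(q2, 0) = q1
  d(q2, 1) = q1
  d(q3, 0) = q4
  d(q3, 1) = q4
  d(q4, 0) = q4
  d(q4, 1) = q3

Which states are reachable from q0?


BFS from q0:
  layer 0: {q0}
  layer 1: {q4}
  layer 2: {q3}

{q0, q3, q4}


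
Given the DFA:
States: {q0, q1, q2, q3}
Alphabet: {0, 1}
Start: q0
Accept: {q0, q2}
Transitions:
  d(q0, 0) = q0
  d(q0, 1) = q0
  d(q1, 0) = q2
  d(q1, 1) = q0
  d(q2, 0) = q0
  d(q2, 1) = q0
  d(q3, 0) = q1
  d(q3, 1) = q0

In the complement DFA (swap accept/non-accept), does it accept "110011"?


Trace: q0 -> q0 -> q0 -> q0 -> q0 -> q0 -> q0
Final: q0
Original accept: {q0, q2}
Complement: q0 is in original accept

No, complement rejects (original accepts)


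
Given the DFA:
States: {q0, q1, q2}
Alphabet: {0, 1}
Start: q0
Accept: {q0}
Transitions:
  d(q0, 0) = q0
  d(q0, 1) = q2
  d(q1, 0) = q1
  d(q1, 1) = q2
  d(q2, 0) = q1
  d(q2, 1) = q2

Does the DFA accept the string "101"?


Trace: q0 -> q2 -> q1 -> q2
Final state: q2
Accept states: {q0}

No, rejected (final state q2 is not an accept state)


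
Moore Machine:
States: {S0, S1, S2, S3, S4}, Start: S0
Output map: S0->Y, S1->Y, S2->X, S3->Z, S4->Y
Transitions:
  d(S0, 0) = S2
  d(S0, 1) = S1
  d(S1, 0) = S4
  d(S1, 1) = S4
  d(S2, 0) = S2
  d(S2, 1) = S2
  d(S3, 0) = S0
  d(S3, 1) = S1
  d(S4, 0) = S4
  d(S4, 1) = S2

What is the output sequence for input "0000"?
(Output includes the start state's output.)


Start: S0 (output Y)
  --0--> S2 (output X)
  --0--> S2 (output X)
  --0--> S2 (output X)
  --0--> S2 (output X)

"YXXXX"


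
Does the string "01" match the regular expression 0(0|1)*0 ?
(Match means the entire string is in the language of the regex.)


|string| = 2; first = '0'; last = '1'

No, "01" does not match 0(0|1)*0


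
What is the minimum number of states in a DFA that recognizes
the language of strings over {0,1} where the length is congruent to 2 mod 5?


States track (length) mod 5.
Need 5 states: one per remainder 0..4; accept = remainder 2.

5


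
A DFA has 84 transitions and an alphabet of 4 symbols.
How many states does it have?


Each state has exactly one transition per symbol.
states = transitions / |alphabet| = 84 / 4 = 21

21


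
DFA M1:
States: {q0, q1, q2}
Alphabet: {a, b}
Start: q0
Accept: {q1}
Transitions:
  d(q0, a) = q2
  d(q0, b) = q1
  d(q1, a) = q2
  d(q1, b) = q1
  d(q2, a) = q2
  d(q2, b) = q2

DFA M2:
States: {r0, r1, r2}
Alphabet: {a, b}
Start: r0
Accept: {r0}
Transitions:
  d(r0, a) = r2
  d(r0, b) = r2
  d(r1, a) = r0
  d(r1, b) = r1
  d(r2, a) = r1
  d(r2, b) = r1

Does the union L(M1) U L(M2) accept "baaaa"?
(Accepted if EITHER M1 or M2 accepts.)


M1: final=q2 accepted=False
M2: final=r1 accepted=False

No, union rejects (neither accepts)


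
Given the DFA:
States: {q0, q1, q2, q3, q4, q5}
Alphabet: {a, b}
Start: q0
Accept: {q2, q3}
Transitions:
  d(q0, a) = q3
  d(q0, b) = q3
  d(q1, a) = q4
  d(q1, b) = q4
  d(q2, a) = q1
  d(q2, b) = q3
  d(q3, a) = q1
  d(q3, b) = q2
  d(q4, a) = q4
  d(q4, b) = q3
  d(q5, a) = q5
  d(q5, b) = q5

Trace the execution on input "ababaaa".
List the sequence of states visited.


Input: ababaaa
d(q0, a) = q3
d(q3, b) = q2
d(q2, a) = q1
d(q1, b) = q4
d(q4, a) = q4
d(q4, a) = q4
d(q4, a) = q4


q0 -> q3 -> q2 -> q1 -> q4 -> q4 -> q4 -> q4


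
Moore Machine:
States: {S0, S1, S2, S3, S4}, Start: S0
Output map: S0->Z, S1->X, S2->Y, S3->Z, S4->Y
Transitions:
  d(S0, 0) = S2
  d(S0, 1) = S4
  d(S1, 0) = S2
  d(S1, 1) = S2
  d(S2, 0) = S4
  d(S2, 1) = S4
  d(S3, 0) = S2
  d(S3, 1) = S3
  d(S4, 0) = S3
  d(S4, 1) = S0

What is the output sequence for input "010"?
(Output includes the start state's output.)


Start: S0 (output Z)
  --0--> S2 (output Y)
  --1--> S4 (output Y)
  --0--> S3 (output Z)

"ZYYZ"


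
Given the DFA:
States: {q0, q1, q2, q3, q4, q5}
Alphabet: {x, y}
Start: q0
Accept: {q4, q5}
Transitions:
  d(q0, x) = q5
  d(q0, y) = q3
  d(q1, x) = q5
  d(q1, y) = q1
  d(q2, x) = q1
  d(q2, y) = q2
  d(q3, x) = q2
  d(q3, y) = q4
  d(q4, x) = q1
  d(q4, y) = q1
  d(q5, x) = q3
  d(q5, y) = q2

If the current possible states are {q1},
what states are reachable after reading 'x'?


Apply transition on 'x' from each current state:
  d(q1, x) = q5

{q5}


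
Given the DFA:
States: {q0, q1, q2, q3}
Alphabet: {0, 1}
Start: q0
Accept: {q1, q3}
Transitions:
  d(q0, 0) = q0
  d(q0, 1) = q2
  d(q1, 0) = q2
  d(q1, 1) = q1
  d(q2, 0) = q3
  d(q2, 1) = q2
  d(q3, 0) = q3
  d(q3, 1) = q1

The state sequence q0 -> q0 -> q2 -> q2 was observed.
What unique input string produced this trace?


Trace back each transition to find the symbol:
  q0 --[0]--> q0
  q0 --[1]--> q2
  q2 --[1]--> q2

"011"


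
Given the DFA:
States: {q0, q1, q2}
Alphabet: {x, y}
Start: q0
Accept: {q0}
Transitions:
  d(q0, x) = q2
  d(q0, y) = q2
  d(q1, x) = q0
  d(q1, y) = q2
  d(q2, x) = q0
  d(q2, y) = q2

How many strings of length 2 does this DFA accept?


Enumerating all length-2 strings:
  "xx" -> q0 [accept]
  "xy" -> q2 [reject]
  "yx" -> q0 [accept]
  "yy" -> q2 [reject]

2 out of 4


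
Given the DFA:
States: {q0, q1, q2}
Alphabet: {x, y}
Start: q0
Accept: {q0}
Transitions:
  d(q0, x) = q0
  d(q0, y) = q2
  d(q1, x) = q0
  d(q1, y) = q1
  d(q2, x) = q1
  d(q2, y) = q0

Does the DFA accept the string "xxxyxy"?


Trace: q0 -> q0 -> q0 -> q0 -> q2 -> q1 -> q1
Final state: q1
Accept states: {q0}

No, rejected (final state q1 is not an accept state)


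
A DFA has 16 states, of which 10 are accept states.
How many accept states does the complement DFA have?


Complement swaps accept and non-accept states.
16 - 10 = 6

6


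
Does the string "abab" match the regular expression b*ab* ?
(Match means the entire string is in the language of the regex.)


|string| = 4; first = 'a'; last = 'b'

No, "abab" does not match b*ab*


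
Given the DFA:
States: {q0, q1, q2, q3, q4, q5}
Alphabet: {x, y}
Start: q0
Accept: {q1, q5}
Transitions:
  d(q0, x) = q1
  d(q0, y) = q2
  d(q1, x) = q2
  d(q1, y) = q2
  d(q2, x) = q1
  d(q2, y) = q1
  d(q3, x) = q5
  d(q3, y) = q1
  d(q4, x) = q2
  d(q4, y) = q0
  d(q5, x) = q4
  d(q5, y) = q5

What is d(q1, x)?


Looking up transition d(q1, x)

q2


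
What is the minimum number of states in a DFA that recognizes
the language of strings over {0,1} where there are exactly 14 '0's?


States: count = 0, 1, ..., 14 (that's 15 states), plus a dead state for count > 14.
Total: 15 + 1 = 16. Accept = count-14 state.

16


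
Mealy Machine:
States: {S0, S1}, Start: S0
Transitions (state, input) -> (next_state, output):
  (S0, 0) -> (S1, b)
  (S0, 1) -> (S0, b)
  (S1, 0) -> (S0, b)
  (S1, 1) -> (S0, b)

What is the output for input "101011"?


Step-by-step:
  (S0, 1) -> (S0, b)
  (S0, 0) -> (S1, b)
  (S1, 1) -> (S0, b)
  (S0, 0) -> (S1, b)
  (S1, 1) -> (S0, b)
  (S0, 1) -> (S0, b)

"bbbbbb"


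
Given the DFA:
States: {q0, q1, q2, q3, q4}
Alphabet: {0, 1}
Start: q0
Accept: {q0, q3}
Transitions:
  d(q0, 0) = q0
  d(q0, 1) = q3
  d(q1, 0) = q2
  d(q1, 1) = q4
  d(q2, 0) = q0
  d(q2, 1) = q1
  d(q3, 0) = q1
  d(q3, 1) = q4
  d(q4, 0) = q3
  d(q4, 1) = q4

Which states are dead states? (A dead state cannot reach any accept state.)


Forward reachability from each state:
  q0 -> reaches accept state q0 (live)
  q1 -> reaches accept state q0 (live)
  q2 -> reaches accept state q0 (live)
  q3 -> reaches accept state q0 (live)
  q4 -> reaches accept state q0 (live)

None (all states can reach an accept state)


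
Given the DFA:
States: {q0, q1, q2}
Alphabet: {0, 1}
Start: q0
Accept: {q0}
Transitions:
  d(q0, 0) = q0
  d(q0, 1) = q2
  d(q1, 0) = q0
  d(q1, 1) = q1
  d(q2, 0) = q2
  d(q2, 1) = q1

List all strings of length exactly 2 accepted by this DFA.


All strings of length 2: 4 total
Accepted: 1

"00"


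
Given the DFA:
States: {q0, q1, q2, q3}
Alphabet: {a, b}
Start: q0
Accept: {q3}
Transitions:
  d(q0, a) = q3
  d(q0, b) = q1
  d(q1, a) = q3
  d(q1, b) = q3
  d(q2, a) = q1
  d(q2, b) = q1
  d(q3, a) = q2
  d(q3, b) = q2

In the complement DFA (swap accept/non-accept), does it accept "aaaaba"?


Trace: q0 -> q3 -> q2 -> q1 -> q3 -> q2 -> q1
Final: q1
Original accept: {q3}
Complement: q1 is not in original accept

Yes, complement accepts (original rejects)


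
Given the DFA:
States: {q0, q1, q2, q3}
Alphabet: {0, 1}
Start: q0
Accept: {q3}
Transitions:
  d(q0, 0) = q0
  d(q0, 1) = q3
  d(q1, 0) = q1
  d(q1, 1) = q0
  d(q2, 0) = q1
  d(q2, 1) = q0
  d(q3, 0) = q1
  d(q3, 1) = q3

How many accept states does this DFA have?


Accept states listed: {q3}
Counting: q3(1)

1


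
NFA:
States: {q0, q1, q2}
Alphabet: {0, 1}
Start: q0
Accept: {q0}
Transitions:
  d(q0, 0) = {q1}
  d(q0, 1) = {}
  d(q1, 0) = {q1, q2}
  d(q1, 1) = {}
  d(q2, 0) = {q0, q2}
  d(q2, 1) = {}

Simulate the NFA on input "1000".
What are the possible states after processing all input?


Start: {q0}
  --1--> {}
  --0--> {}
  --0--> {}
  --0--> {}

{} (empty set, no valid transitions)


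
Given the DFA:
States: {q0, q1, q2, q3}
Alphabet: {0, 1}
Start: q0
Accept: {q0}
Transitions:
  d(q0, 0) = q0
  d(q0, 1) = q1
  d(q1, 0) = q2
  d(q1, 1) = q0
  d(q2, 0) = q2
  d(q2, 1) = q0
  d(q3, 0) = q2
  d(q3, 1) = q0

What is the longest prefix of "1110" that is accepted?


Run the DFA, marking each prefix where the state is accepting:
  "" -> q0 [accept]
  "1" -> q1 [reject]
  "11" -> q0 [accept]
  "111" -> q1 [reject]
  "1110" -> q2 [reject]

"11"


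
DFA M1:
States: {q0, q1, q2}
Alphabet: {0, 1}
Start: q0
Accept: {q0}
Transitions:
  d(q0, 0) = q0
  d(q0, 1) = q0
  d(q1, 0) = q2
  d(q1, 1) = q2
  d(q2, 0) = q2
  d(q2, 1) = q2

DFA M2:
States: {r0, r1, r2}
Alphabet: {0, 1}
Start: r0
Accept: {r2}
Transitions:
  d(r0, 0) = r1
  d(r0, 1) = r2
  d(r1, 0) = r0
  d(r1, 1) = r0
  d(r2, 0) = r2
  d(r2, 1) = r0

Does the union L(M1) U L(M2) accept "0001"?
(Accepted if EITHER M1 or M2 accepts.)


M1: final=q0 accepted=True
M2: final=r0 accepted=False

Yes, union accepts


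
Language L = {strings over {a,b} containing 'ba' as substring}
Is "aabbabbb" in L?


'ba' occurs at index 3

Yes, "aabbabbb" is in L


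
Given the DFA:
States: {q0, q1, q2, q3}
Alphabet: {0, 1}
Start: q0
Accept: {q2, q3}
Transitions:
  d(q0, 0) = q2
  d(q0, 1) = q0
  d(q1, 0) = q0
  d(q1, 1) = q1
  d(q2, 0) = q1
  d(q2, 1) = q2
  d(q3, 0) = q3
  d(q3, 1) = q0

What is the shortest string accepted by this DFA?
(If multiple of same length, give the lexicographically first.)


BFS by string length (lex-first path to each state shown):
  len 0: q0<-""
  len 1: q0<-"1", q2<-"0"
Found accept state at length 1.

"0"


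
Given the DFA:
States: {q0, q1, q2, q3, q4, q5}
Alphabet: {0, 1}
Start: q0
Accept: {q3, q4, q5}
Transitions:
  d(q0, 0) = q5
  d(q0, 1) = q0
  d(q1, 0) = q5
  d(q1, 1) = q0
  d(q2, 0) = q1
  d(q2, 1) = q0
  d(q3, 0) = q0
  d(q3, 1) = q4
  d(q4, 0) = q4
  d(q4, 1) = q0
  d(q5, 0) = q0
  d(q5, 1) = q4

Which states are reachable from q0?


BFS from q0:
  layer 0: {q0}
  layer 1: {q5}
  layer 2: {q4}

{q0, q4, q5}


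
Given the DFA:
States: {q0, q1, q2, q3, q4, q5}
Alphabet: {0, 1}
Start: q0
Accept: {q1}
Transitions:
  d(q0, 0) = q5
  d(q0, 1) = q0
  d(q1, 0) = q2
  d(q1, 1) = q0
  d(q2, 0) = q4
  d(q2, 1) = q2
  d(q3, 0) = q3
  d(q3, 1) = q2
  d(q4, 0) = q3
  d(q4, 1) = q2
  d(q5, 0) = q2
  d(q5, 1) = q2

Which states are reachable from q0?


BFS from q0:
  layer 0: {q0}
  layer 1: {q5}
  layer 2: {q2}
  layer 3: {q4}
  layer 4: {q3}

{q0, q2, q3, q4, q5}


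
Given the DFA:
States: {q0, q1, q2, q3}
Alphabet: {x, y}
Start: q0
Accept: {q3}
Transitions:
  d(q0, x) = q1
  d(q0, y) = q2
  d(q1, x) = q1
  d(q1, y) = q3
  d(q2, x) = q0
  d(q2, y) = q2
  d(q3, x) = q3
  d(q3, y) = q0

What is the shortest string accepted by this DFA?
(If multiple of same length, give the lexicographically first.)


BFS by string length (lex-first path to each state shown):
  len 0: q0<-""
  len 1: q1<-"x", q2<-"y"
  len 2: q0<-"yx", q1<-"xx", q2<-"yy", q3<-"xy"
Found accept state at length 2.

"xy"


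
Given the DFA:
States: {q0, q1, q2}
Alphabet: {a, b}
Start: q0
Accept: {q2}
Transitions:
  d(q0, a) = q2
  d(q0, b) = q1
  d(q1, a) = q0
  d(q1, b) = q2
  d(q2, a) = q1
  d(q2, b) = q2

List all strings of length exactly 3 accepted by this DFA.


All strings of length 3: 8 total
Accepted: 4

"aab", "abb", "baa", "bbb"


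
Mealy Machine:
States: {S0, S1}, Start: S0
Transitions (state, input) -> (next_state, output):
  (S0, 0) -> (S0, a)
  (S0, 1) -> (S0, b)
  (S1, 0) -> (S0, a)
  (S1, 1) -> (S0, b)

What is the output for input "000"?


Step-by-step:
  (S0, 0) -> (S0, a)
  (S0, 0) -> (S0, a)
  (S0, 0) -> (S0, a)

"aaa"


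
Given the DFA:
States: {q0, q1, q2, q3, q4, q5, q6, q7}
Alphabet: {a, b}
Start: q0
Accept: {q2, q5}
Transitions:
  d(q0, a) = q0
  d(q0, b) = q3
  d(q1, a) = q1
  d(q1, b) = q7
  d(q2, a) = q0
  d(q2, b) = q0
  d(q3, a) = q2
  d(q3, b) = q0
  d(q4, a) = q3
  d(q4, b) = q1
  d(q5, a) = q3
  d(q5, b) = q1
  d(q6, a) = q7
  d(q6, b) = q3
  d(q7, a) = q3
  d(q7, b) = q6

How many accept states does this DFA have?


Accept states listed: {q2, q5}
Counting: q2(1) q5(2)

2


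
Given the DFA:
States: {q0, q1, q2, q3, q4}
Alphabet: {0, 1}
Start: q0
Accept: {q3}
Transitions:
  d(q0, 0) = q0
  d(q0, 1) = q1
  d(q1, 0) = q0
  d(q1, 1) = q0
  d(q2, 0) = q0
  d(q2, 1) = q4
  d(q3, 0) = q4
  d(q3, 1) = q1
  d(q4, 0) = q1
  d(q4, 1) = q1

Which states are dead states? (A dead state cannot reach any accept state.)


Forward reachability from each state:
  q0 -> reaches {q0, q1}, no accept state (dead)
  q1 -> reaches {q0, q1}, no accept state (dead)
  q2 -> reaches {q0, q1, q2, q4}, no accept state (dead)
  q3 -> reaches accept state q3 (live)
  q4 -> reaches {q0, q1, q4}, no accept state (dead)

{q0, q1, q2, q4}


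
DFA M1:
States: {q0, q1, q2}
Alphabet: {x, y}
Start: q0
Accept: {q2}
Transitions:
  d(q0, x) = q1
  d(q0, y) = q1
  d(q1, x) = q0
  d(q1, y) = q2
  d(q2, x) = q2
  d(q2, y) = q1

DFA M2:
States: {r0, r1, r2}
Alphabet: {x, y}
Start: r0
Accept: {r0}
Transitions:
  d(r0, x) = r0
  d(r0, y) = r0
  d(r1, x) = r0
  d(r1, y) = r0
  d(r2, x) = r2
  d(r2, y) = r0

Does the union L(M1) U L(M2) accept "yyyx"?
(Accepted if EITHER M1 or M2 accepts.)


M1: final=q0 accepted=False
M2: final=r0 accepted=True

Yes, union accepts


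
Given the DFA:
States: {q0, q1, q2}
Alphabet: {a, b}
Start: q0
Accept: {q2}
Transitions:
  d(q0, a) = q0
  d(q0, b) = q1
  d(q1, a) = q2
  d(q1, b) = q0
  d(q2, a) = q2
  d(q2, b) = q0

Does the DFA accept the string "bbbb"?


Trace: q0 -> q1 -> q0 -> q1 -> q0
Final state: q0
Accept states: {q2}

No, rejected (final state q0 is not an accept state)


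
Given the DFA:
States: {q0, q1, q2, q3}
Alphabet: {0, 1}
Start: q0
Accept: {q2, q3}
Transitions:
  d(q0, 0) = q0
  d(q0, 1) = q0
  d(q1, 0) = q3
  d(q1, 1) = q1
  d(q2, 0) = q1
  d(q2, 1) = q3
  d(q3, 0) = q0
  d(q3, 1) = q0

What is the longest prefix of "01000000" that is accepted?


Run the DFA, marking each prefix where the state is accepting:
  "" -> q0 [reject]
  "0" -> q0 [reject]
  "01" -> q0 [reject]
  "010" -> q0 [reject]
  "0100" -> q0 [reject]
  "01000" -> q0 [reject]
  "010000" -> q0 [reject]
  "0100000" -> q0 [reject]
  "01000000" -> q0 [reject]

No prefix is accepted


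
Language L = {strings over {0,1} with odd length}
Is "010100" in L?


length = 6; 6 mod 2 = 0

No, "010100" is not in L


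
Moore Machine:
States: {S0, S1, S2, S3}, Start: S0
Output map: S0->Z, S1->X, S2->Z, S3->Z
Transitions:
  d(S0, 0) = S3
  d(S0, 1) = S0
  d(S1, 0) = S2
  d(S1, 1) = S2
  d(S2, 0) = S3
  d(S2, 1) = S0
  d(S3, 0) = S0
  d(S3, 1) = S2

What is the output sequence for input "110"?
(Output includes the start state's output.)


Start: S0 (output Z)
  --1--> S0 (output Z)
  --1--> S0 (output Z)
  --0--> S3 (output Z)

"ZZZZ"


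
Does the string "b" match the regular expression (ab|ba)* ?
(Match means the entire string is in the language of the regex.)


|string| = 1; first = 'b'; last = 'b'

No, "b" does not match (ab|ba)*


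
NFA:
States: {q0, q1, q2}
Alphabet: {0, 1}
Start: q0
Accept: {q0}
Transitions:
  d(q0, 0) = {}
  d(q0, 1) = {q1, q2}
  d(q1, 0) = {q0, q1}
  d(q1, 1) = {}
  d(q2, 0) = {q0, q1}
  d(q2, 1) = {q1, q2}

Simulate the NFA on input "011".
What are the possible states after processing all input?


Start: {q0}
  --0--> {}
  --1--> {}
  --1--> {}

{} (empty set, no valid transitions)


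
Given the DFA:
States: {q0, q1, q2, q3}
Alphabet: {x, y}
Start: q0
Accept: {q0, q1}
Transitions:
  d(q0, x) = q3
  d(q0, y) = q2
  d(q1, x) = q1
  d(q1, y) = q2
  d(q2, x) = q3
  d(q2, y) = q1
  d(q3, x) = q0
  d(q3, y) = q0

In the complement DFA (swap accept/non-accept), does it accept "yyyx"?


Trace: q0 -> q2 -> q1 -> q2 -> q3
Final: q3
Original accept: {q0, q1}
Complement: q3 is not in original accept

Yes, complement accepts (original rejects)


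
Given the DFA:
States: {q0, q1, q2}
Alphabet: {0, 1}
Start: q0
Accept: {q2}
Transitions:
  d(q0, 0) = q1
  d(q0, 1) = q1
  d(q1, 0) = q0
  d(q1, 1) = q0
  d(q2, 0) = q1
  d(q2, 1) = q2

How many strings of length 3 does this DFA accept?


Enumerating all length-3 strings:
  "000" -> q1 [reject]
  "001" -> q1 [reject]
  "010" -> q1 [reject]
  "011" -> q1 [reject]
  "100" -> q1 [reject]
  "101" -> q1 [reject]
  "110" -> q1 [reject]
  "111" -> q1 [reject]

0 out of 8


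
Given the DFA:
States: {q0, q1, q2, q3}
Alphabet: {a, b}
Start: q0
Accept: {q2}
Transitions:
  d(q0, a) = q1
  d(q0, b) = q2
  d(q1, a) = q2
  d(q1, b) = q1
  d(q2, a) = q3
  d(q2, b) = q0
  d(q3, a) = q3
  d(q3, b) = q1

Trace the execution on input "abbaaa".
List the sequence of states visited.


Input: abbaaa
d(q0, a) = q1
d(q1, b) = q1
d(q1, b) = q1
d(q1, a) = q2
d(q2, a) = q3
d(q3, a) = q3


q0 -> q1 -> q1 -> q1 -> q2 -> q3 -> q3


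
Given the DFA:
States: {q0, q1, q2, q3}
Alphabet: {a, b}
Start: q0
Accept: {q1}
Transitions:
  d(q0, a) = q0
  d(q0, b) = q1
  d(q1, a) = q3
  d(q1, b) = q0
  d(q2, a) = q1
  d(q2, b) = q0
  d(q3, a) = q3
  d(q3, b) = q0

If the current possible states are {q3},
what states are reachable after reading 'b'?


Apply transition on 'b' from each current state:
  d(q3, b) = q0

{q0}


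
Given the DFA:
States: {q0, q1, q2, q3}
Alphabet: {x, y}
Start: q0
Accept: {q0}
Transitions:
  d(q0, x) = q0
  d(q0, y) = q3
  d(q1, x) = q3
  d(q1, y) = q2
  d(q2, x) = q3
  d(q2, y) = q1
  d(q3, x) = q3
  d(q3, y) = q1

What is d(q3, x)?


Looking up transition d(q3, x)

q3


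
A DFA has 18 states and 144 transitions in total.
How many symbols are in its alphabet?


Each state has exactly one transition per symbol.
|alphabet| = transitions / states = 144 / 18 = 8

8


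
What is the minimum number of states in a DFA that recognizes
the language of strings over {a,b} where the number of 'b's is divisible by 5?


States track (count of 'b') mod 5.
Need 5 states: one per remainder 0..4; accept = remainder 0.

5


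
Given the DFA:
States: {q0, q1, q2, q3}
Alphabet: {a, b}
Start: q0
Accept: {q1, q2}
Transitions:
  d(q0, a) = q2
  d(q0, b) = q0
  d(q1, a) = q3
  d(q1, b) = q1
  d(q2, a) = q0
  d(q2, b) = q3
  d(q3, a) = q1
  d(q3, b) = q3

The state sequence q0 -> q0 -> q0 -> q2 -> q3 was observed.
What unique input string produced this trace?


Trace back each transition to find the symbol:
  q0 --[b]--> q0
  q0 --[b]--> q0
  q0 --[a]--> q2
  q2 --[b]--> q3

"bbab"


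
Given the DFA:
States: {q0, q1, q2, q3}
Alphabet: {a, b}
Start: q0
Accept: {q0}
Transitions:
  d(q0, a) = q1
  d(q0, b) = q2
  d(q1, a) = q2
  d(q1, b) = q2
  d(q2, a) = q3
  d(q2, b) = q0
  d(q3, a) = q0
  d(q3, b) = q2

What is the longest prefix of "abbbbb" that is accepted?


Run the DFA, marking each prefix where the state is accepting:
  "" -> q0 [accept]
  "a" -> q1 [reject]
  "ab" -> q2 [reject]
  "abb" -> q0 [accept]
  "abbb" -> q2 [reject]
  "abbbb" -> q0 [accept]
  "abbbbb" -> q2 [reject]

"abbbb"


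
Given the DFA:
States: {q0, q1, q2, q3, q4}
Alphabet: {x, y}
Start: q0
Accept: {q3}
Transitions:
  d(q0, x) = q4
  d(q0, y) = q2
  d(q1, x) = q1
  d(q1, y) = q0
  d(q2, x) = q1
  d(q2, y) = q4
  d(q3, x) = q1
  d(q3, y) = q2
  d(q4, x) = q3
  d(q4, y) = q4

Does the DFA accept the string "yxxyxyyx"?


Trace: q0 -> q2 -> q1 -> q1 -> q0 -> q4 -> q4 -> q4 -> q3
Final state: q3
Accept states: {q3}

Yes, accepted (final state q3 is an accept state)


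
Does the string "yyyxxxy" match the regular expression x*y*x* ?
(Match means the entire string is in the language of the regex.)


|string| = 7; first = 'y'; last = 'y'

No, "yyyxxxy" does not match x*y*x*


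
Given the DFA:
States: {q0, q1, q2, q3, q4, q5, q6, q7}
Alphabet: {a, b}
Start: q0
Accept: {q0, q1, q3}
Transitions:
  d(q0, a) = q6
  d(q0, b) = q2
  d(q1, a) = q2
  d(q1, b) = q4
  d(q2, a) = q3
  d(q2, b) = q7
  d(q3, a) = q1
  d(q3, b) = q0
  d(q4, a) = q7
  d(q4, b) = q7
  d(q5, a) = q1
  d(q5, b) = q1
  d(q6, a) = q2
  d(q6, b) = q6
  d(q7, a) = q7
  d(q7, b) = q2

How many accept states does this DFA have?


Accept states listed: {q0, q1, q3}
Counting: q0(1) q1(2) q3(3)

3


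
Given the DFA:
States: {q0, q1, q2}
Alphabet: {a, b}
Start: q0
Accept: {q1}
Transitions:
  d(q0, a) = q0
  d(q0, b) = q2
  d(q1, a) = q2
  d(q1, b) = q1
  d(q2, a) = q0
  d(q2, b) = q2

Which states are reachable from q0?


BFS from q0:
  layer 0: {q0}
  layer 1: {q2}

{q0, q2}


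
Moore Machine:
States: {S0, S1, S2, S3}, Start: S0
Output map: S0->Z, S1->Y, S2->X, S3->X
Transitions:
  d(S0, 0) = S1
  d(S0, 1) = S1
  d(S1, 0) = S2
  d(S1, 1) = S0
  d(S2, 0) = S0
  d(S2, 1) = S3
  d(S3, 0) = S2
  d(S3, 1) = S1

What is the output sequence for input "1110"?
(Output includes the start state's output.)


Start: S0 (output Z)
  --1--> S1 (output Y)
  --1--> S0 (output Z)
  --1--> S1 (output Y)
  --0--> S2 (output X)

"ZYZYX"


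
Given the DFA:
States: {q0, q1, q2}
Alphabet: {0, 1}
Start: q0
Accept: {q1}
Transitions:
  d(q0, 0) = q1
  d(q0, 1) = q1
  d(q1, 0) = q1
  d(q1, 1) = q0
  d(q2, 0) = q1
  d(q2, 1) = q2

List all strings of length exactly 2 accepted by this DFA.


All strings of length 2: 4 total
Accepted: 2

"00", "10"


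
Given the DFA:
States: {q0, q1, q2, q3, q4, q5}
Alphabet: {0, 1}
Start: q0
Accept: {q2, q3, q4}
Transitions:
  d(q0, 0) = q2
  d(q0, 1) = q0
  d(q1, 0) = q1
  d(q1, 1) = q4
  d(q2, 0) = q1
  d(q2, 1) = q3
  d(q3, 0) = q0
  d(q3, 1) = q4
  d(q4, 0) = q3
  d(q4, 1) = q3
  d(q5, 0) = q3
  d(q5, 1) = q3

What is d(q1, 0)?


Looking up transition d(q1, 0)

q1


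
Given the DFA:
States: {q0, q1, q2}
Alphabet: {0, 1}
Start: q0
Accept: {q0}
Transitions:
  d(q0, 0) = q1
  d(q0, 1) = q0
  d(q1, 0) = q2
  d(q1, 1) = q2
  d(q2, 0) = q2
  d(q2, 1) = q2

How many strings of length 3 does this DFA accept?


Enumerating all length-3 strings:
  "000" -> q2 [reject]
  "001" -> q2 [reject]
  "010" -> q2 [reject]
  "011" -> q2 [reject]
  "100" -> q2 [reject]
  "101" -> q2 [reject]
  "110" -> q1 [reject]
  "111" -> q0 [accept]

1 out of 8


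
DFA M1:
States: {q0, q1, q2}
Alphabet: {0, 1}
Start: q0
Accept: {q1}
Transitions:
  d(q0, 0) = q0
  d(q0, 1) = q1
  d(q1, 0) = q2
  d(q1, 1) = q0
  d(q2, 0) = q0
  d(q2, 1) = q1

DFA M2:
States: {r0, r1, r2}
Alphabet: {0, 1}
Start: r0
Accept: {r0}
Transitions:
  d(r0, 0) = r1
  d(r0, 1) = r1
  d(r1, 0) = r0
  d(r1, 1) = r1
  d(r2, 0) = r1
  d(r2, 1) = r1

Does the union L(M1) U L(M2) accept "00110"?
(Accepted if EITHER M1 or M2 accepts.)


M1: final=q0 accepted=False
M2: final=r0 accepted=True

Yes, union accepts


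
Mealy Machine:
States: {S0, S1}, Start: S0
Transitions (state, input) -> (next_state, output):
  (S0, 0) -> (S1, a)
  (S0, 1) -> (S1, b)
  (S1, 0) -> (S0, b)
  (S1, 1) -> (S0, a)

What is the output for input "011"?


Step-by-step:
  (S0, 0) -> (S1, a)
  (S1, 1) -> (S0, a)
  (S0, 1) -> (S1, b)

"aab"
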